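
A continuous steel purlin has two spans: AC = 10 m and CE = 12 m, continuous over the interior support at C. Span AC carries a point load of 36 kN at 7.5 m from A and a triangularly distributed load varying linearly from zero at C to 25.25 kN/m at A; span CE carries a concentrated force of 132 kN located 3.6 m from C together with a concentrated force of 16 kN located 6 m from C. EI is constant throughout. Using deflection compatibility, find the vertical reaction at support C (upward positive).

Insert a hinge at C; M_C is the redundant, and each span becomes simply supported.
Discontinuity in slope at C on the released structure — sum the simple-span end rotations:
  span AC: point load 36 at a = 7.5: Pab(L + a)/(6LEI) = 196.9/EI
  span AC: triangular load, peak 25.25: 7w₀L³/(360EI) = 491/EI
  span CE: point load 132 at a = 3.6: Pab(L + b)/(6LEI) = 1131/EI
  span CE: point load 16 at a = 6: Pab(L + b)/(6LEI) = 144/EI
  relative rotation θ_0 = (687.8 + 1275)/EI = 1963/EI
A unit hogging moment at C produces rotation L₁/(3EI) + L₂/(3EI) = 7.333/EI.
Compatibility: M_C·(L₁+L₂)/(3EI) = θ_0, giving M_C = 267.7 kN·m (hogging).
Span AC, ΣM about A with M_C applied at C: R_C^{AC}·10 = 690.8 + 267.7, so R_C^{AC} = 95.85 kN and R_A = 162.2 − 95.85 = 66.4 kN.
Span CE, ΣM about E: R_C^{CE}·12 = 1205 + 267.7, so R_C^{CE} = 122.7 kN and R_E = 148 − 122.7 = 25.3 kN.
R_C = 95.85 + 122.7 = 218.6 kN.

R_C = 218.6 kN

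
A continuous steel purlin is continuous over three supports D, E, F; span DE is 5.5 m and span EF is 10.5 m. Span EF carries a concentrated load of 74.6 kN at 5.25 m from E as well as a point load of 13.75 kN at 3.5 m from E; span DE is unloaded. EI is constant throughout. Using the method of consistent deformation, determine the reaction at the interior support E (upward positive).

Take M_E as the redundant. Released structure: two simple spans DE and EF with a hinge at E.
End slopes at the hinge E, treating each span as simply supported:
  span EF: point load 74.6 at a = 5.25: Pab(L + b)/(6LEI) = 514/EI
  span EF: point load 13.75 at a = 3.5: Pab(L + b)/(6LEI) = 93.58/EI
  relative rotation θ_0 = (0 + 607.6)/EI = 607.6/EI
A unit hogging moment at E produces rotation L₁/(3EI) + L₂/(3EI) = 5.333/EI.
Slope continuity at E: θ_0 = M_E·5.333/EI, so M_E = 607.6/5.333 = 113.9 kN·m (hogging).
Span DE, ΣM about D with M_E applied at E: R_E^{DE}·5.5 = 0 + 113.9, so R_E^{DE} = 20.71 kN and R_D = 0 − 20.71 = -20.71 kN.
Span EF, ΣM about F: R_E^{EF}·10.5 = 487.9 + 113.9, so R_E^{EF} = 57.32 kN and R_F = 88.35 − 57.32 = 31.03 kN.
R_E = 20.71 + 57.32 = 78.03 kN.

R_E = 78.03 kN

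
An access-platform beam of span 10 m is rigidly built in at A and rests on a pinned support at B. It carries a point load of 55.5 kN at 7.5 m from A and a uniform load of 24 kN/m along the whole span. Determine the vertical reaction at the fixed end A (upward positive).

Choose R_B as the redundant. The primary structure is the cantilever fixed at A.
Deflection at B on the released cantilever, summing each load's contribution:
  point load 55.5 at a = 7.5: Pa²(3L − a)/(6EI) = 11707/EI
  UDL 24: wL⁴/(8EI) = 30000/EI
  δ_0 = 41707/EI
Tip deflection under a unit load at B: L³/(3EI) = 333.3/EI.
Compatibility at B: δ_0 − R_B·δ_{BB} = 0, so R_B = 41707/333.3 = 125.1 kN.
Vertical equilibrium: R_A = ΣP − R_B = 295.5 − 125.1 = 170.4 kN.

R_A = 170.4 kN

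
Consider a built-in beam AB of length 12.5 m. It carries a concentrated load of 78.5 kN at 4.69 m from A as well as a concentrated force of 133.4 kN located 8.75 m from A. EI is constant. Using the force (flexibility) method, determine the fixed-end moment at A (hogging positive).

M_A = 248.8 kN·m

Release both end moments; the primary structure is a simply-supported span AB with redundants M_A and M_B.
On the primary (simply-supported) span, the end slopes from the loading are:
  at A: point load 78.5 at a = 4.69: Pab(L + b)/(6LEI) = 778.6/EI
  at B: point load 78.5 at a = 4.69: Pab(L + a)/(6LEI) = 659/EI
  at A: point load 133.4 at a = 8.75: Pab(L + b)/(6LEI) = 948.4/EI
  at B: point load 133.4 at a = 8.75: Pab(L + a)/(6LEI) = 1240/EI
  θ_A0 = 1727/EI,  θ_B0 = 1899/EI
Flexibility coefficients: a unit moment at one end gives L/(3EI) there and L/(6EI) at the far end, so f₁₁ = f₂₂ = 4.167/EI and f₁₂ = f₂₁ = 2.083/EI.
Compatibility — zero rotation at each built-in end:
  4.167 M_A + 2.083 M_B = 1727
  2.083 M_A + 4.167 M_B = 1899
Solving the pair gives M_A = 248.8 kN·m and M_B = 331.4 kN·m (hogging).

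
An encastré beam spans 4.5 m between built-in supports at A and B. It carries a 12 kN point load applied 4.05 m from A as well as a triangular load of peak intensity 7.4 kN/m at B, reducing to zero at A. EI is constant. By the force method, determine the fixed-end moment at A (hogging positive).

M_A = 5.481 kN·m

Take the two fixed-end moments M_A, M_B as redundants; the released structure is the simple span AB.
Simple-span end rotations at A and B under the given loads:
  at A: point load 12 at a = 4.05: Pab(L + b)/(6LEI) = 4.01/EI
  at B: point load 12 at a = 4.05: Pab(L + a)/(6LEI) = 6.926/EI
  at A: triangular load, peak 7.4: 7w₀L³/(360EI) = 13.11/EI
  at B: triangular load, peak 7.4: w₀L³/(45EI) = 14.98/EI
  θ_A0 = 17.12/EI,  θ_B0 = 21.91/EI
Flexibility coefficients: a unit moment at one end gives L/(3EI) there and L/(6EI) at the far end, so f₁₁ = f₂₂ = 1.5/EI and f₁₂ = f₂₁ = 0.75/EI.
Compatibility — zero rotation at each built-in end:
  1.5 M_A + 0.75 M_B = 17.12
  0.75 M_A + 1.5 M_B = 21.91
Solving the pair gives M_A = 5.481 kN·m and M_B = 11.87 kN·m (hogging).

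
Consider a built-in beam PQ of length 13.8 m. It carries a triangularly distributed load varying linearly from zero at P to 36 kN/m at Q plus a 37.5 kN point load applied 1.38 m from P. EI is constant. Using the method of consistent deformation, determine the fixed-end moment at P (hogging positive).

M_P = 270.4 kN·m

Release both end moments; the primary structure is a simply-supported span PQ with redundants M_P and M_Q.
On the primary (simply-supported) span, the end slopes from the loading are:
  at P: triangular load, peak 36: 7w₀L³/(360EI) = 1840/EI
  at Q: triangular load, peak 36: w₀L³/(45EI) = 2102/EI
  at P: point load 37.5 at a = 1.38: Pab(L + b)/(6LEI) = 203.5/EI
  at Q: point load 37.5 at a = 1.38: Pab(L + a)/(6LEI) = 117.8/EI
  θ_P0 = 2043/EI,  θ_Q0 = 2220/EI
Flexibility coefficients: a unit moment at one end gives L/(3EI) there and L/(6EI) at the far end, so f₁₁ = f₂₂ = 4.6/EI and f₁₂ = f₂₁ = 2.3/EI.
Compatibility — zero rotation at each built-in end:
  4.6 M_P + 2.3 M_Q = 2043
  2.3 M_P + 4.6 M_Q = 2220
Solving the pair gives M_P = 270.4 kN·m and M_Q = 347.4 kN·m (hogging).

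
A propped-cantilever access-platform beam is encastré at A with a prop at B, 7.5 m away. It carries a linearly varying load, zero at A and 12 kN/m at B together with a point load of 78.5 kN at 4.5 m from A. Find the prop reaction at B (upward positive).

R_B = 58.66 kN

Take the reaction at B as the redundant and release it; the primary structure is a cantilever fixed at A.
Downward deflection at the released point B due to the loads:
  triangular load, peak 12 at the free end: 11w₀L⁴/(120EI) = 3480/EI
  point load 78.5 at a = 4.5: Pa²(3L − a)/(6EI) = 4769/EI
  δ_0 = 8249/EI
Tip deflection under a unit load at B: L³/(3EI) = 140.6/EI.
Compatibility at B: δ_0 − R_B·δ_{BB} = 0, so R_B = 8249/140.6 = 58.66 kN.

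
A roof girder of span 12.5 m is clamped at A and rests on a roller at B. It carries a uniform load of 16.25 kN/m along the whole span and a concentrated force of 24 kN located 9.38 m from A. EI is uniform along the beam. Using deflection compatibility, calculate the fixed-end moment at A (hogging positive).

M_A = 352.5 kN·m

Choose R_B as the redundant. The primary structure is the cantilever fixed at A.
Deflection at B on the released cantilever, summing each load's contribution:
  UDL 16.25: wL⁴/(8EI) = 49591/EI
  point load 24 at a = 9.38: Pa²(3L − a)/(6EI) = 9896/EI
  δ_0 = 59488/EI
Flexibility coefficient — unit upward force at B: δ_{BB} = L³/(3EI) = 651/EI.
Compatibility at B: δ_0 − R_B·δ_{BB} = 0, so R_B = 59488/651 = 91.37 kN.
Moment equilibrium about A: M_A = Σ(load moments about A) − R_B·L = 1495 − 91.37×12.5 = 352.5 kN·m.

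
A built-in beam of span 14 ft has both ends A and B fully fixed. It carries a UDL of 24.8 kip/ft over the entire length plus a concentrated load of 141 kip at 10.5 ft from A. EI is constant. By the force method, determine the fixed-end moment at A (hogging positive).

M_A = 497.6 kip·ft

Release both end moments; the primary structure is a simply-supported span AB with redundants M_A and M_B.
On the primary (simply-supported) span, the end slopes from the loading are:
  at A: UDL 24.8: wL³/(24EI) = 2835/EI
  at B: UDL 24.8: wL³/(24EI) = 2835/EI
  at A: point load 141 at a = 10.5: Pab(L + b)/(6LEI) = 1080/EI
  at B: point load 141 at a = 10.5: Pab(L + a)/(6LEI) = 1511/EI
  θ_A0 = 3915/EI,  θ_B0 = 4347/EI
Flexibility coefficients: a unit moment at one end gives L/(3EI) there and L/(6EI) at the far end, so f₁₁ = f₂₂ = 4.667/EI and f₁₂ = f₂₁ = 2.333/EI.
Compatibility — zero rotation at each built-in end:
  4.667 M_A + 2.333 M_B = 3915
  2.333 M_A + 4.667 M_B = 4347
Solving the pair gives M_A = 497.6 kip·ft and M_B = 682.7 kip·ft (hogging).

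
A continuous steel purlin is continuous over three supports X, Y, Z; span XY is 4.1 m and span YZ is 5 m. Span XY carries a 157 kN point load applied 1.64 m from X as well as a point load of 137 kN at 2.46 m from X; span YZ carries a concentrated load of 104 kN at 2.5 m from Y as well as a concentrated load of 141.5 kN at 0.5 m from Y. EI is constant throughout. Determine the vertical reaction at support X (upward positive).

Insert a hinge at Y; M_Y is the redundant, and each span becomes simply supported.
Rotations at Y on the released spans (each span's end-slope, ×1/EI):
  span XY: point load 157 at a = 1.64: Pab(L + a)/(6LEI) = 147.8/EI
  span XY: point load 137 at a = 2.46: Pab(L + a)/(6LEI) = 147.4/EI
  span YZ: point load 104 at a = 2.5: Pab(L + b)/(6LEI) = 162.5/EI
  span YZ: point load 141.5 at a = 0.5: Pab(L + b)/(6LEI) = 100.8/EI
  relative rotation θ_0 = (295.2 + 263.3)/EI = 558.5/EI
A unit hogging moment at Y produces rotation L₁/(3EI) + L₂/(3EI) = 3.033/EI.
Slope continuity at Y: θ_0 = M_Y·3.033/EI, so M_Y = 558.5/3.033 = 184.1 kN·m (hogging).
Span XY, ΣM about X with M_Y applied at Y: R_Y^{XY}·4.1 = 594.5 + 184.1, so R_Y^{XY} = 189.9 kN and R_X = 294 − 189.9 = 104.1 kN.

R_X = 104.1 kN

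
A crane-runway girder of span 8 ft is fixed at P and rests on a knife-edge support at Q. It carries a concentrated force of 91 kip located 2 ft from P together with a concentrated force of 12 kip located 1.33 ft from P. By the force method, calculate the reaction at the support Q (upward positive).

Remove the prop at Q; the released (primary) structure is a cantilever built in at P.
Primary-structure tip deflection at Q by superposition:
  point load 91 at a = 2: Pa²(3L − a)/(6EI) = 1335/EI
  point load 12 at a = 1.33: Pa²(3L − a)/(6EI) = 80.2/EI
  δ_0 = 1415/EI
Tip deflection under a unit load at Q: L³/(3EI) = 170.7/EI.
Compatibility at Q: δ_0 − R_Q·δ_{QQ} = 0, so R_Q = 1415/170.7 = 8.29 kip.

R_Q = 8.29 kip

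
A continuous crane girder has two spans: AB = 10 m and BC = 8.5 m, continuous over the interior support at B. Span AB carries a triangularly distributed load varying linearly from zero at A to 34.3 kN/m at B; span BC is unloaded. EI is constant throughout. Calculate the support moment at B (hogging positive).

M_B = 123.6 kN·m

Insert a hinge at B; M_B is the redundant, and each span becomes simply supported.
End slopes at the hinge B, treating each span as simply supported:
  span AB: triangular load, peak 34.3: w₀L³/(45EI) = 762.2/EI
  relative rotation θ_0 = (762.2 + 0)/EI = 762.2/EI
A unit hogging moment at B produces rotation L₁/(3EI) + L₂/(3EI) = 6.167/EI.
Slope continuity at B: θ_0 = M_B·6.167/EI, so M_B = 762.2/6.167 = 123.6 kN·m (hogging).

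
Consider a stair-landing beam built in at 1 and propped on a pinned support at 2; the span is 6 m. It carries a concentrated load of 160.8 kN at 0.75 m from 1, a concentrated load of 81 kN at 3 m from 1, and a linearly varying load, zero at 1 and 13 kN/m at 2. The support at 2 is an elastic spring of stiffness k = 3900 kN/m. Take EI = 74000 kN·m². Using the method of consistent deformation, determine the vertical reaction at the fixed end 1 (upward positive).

Remove the prop at 2; the released (primary) structure is a cantilever built in at 1.
Downward deflection at the released point 2 due to the loads:
  point load 160.8 at a = 0.75: Pa²(3L − a)/(6EI) = 260/EI
  point load 81 at a = 3: Pa²(3L − a)/(6EI) = 1822/EI
  triangular load, peak 13 at the free end: 11w₀L⁴/(120EI) = 1544/EI
  δ_0 = 3627/EI
Flexibility coefficient — unit upward force at 2: δ_{22} = L³/(3EI) = 72/EI.
With EI = 74000 kN·m²: δ_0 = 0.049013 m and δ_{22} = 0.000973 m/kN.
Compatibility — the spring shortens by R_2/k under the reaction it provides: δ_0 − R_2·δ_{22} = R_2/k. With 1/k = 0.000256 m/kN, R_2 = δ_0 / (δ_{22} + 1/k) = 0.049013 / (0.000973 + 0.000256) = 39.87 kN.
Vertical equilibrium: R_1 = ΣP − R_2 = 280.8 − 39.87 = 240.9 kN.

R_1 = 240.9 kN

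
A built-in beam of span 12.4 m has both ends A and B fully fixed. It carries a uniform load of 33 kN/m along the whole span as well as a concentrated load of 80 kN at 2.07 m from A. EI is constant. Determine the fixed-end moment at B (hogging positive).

Release both end moments; the primary structure is a simply-supported span AB with redundants M_A and M_B.
On the primary (simply-supported) span, the end slopes from the loading are:
  at A: UDL 33: wL³/(24EI) = 2622/EI
  at B: UDL 33: wL³/(24EI) = 2622/EI
  at A: point load 80 at a = 2.07: Pab(L + b)/(6LEI) = 522.6/EI
  at B: point load 80 at a = 2.07: Pab(L + a)/(6LEI) = 332.7/EI
  θ_A0 = 3144/EI,  θ_B0 = 2954/EI
Flexibility coefficients: a unit moment at one end gives L/(3EI) there and L/(6EI) at the far end, so f₁₁ = f₂₂ = 4.133/EI and f₁₂ = f₂₁ = 2.067/EI.
Compatibility — zero rotation at each built-in end:
  4.133 M_A + 2.067 M_B = 3144
  2.067 M_A + 4.133 M_B = 2954
Solving the pair gives M_A = 537.8 kN·m and M_B = 445.9 kN·m (hogging).

M_B = 445.9 kN·m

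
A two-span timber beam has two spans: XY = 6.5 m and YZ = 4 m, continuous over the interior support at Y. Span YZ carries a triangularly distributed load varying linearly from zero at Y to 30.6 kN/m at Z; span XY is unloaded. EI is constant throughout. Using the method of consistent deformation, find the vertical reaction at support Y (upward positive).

Take M_Y as the redundant. Released structure: two simple spans XY and YZ with a hinge at Y.
End slopes at the hinge Y, treating each span as simply supported:
  span YZ: triangular load, peak 30.6: 7w₀L³/(360EI) = 38.08/EI
  relative rotation θ_0 = (0 + 38.08)/EI = 38.08/EI
A unit hogging moment at Y produces rotation L₁/(3EI) + L₂/(3EI) = 3.5/EI.
Slope continuity at Y: θ_0 = M_Y·3.5/EI, so M_Y = 38.08/3.5 = 10.88 kN·m (hogging).
Span XY, ΣM about X with M_Y applied at Y: R_Y^{XY}·6.5 = 0 + 10.88, so R_Y^{XY} = 1.674 kN and R_X = 0 − 1.674 = -1.674 kN.
Span YZ, ΣM about Z: R_Y^{YZ}·4 = 81.6 + 10.88, so R_Y^{YZ} = 23.12 kN and R_Z = 61.2 − 23.12 = 38.08 kN.
R_Y = 1.674 + 23.12 = 24.79 kN.

R_Y = 24.79 kN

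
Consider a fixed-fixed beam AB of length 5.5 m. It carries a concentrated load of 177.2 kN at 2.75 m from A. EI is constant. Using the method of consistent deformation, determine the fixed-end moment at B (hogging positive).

Release both end moments; the primary structure is a simply-supported span AB with redundants M_A and M_B.
End rotations of the released simple span under the applied load (×1/EI):
  at A: point load 177.2 at a = 2.75: Pab(L + b)/(6LEI) = 335/EI
  at B: point load 177.2 at a = 2.75: Pab(L + a)/(6LEI) = 335/EI
  θ_A0 = 335/EI,  θ_B0 = 335/EI
Flexibility coefficients: a unit moment at one end gives L/(3EI) there and L/(6EI) at the far end, so f₁₁ = f₂₂ = 1.833/EI and f₁₂ = f₂₁ = 0.9167/EI.
Compatibility — zero rotation at each built-in end:
  1.833 M_A + 0.9167 M_B = 335
  0.9167 M_A + 1.833 M_B = 335
Solving the pair gives M_A = 121.8 kN·m and M_B = 121.8 kN·m (hogging).

M_B = 121.8 kN·m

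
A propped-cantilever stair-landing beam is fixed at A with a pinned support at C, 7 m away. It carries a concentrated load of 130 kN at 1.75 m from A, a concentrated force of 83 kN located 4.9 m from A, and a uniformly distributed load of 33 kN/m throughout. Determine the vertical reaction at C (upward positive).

R_C = 144.6 kN

Release the roller at C. Primary structure: cantilever fixed at A.
Downward deflection at the released point C due to the loads:
  point load 130 at a = 1.75: Pa²(3L − a)/(6EI) = 1277/EI
  point load 83 at a = 4.9: Pa²(3L − a)/(6EI) = 5347/EI
  UDL 33: wL⁴/(8EI) = 9904/EI
  δ_0 = 16529/EI
Flexibility coefficient — unit upward force at C: δ_{CC} = L³/(3EI) = 114.3/EI.
The prop prevents deflection at C: R_C = δ_0/δ_{CC} = 16529/114.3 = 144.6 kN.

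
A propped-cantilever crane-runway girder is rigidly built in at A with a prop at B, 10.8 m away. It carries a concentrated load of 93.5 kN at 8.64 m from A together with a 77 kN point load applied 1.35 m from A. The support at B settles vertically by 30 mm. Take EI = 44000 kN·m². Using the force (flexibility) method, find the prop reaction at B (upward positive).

Choose R_B as the redundant. The primary structure is the cantilever fixed at A.
Downward deflection at the released point B due to the loads:
  point load 93.5 at a = 8.64: Pa²(3L − a)/(6EI) = 27640/EI
  point load 77 at a = 1.35: Pa²(3L − a)/(6EI) = 726.2/EI
  δ_0 = 28366/EI
Flexibility coefficient — unit upward force at B: δ_{BB} = L³/(3EI) = 419.9/EI.
With EI = 44000 kN·m²: δ_0 = 0.64468 m and δ_{BB} = 0.009543 m/kN.
Compatibility — the beam at B must follow the support down by 0.03 m: δ_0 − R_B·δ_{BB} = 0.03, so R_B = (0.64468 − 0.03)/0.009543 = 64.41 kN.

R_B = 64.41 kN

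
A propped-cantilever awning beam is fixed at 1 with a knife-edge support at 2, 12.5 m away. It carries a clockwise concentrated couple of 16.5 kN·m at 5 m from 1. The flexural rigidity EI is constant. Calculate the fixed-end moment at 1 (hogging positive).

Choose R_2 as the redundant. The primary structure is the cantilever fixed at 1.
Free-end deflection of the primary structure under the applied loading (downward +):
  clockwise couple 16.5 at a = 5: M₀a(2L − a)/(2EI) = 825/EI
Tip deflection under a unit load at 2: L³/(3EI) = 651/EI.
Compatibility at 2: δ_0 − R_2·δ_{22} = 0, so R_2 = 825/651 = 1.267 kN.
Moment equilibrium about 1: M_1 = Σ(load moments about 1) − R_2·L = 16.5 − 1.267×12.5 = 0.66 kN·m.

M_1 = 0.66 kN·m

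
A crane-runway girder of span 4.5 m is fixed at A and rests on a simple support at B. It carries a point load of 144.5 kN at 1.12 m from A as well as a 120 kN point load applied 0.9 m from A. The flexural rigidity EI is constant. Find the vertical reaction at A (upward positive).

R_A = 245.5 kN

Remove the prop at B; the released (primary) structure is a cantilever built in at A.
Primary-structure tip deflection at B by superposition:
  point load 144.5 at a = 1.12: Pa²(3L − a)/(6EI) = 374/EI
  point load 120 at a = 0.9: Pa²(3L − a)/(6EI) = 204.1/EI
  δ_0 = 578.1/EI
Flexibility coefficient — unit upward force at B: δ_{BB} = L³/(3EI) = 30.38/EI.
The prop prevents deflection at B: R_B = δ_0/δ_{BB} = 578.1/30.38 = 19.03 kN.
Vertical equilibrium: R_A = ΣP − R_B = 264.5 − 19.03 = 245.5 kN.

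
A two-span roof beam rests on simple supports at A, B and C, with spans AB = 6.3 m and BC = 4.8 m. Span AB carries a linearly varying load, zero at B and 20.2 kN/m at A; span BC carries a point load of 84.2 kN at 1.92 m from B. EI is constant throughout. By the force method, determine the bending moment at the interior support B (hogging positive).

M_B = 60.1 kN·m

Release continuity at B by inserting a hinge; the redundant is the internal moment M_B. The primary structure is two simply-supported spans AB and BC.
Discontinuity in slope at B on the released structure — sum the simple-span end rotations:
  span AB: triangular load, peak 20.2: 7w₀L³/(360EI) = 98.21/EI
  span BC: point load 84.2 at a = 1.92: Pab(L + b)/(6LEI) = 124.2/EI
  relative rotation θ_0 = (98.21 + 124.2)/EI = 222.4/EI
A unit hogging moment at B produces rotation L₁/(3EI) + L₂/(3EI) = 3.7/EI.
Compatibility: M_B·(L₁+L₂)/(3EI) = θ_0, giving M_B = 60.1 kN·m (hogging).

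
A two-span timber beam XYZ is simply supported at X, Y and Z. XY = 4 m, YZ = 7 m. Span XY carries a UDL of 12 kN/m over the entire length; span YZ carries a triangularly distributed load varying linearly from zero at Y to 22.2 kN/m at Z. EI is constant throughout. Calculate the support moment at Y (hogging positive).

Take M_Y as the redundant. Released structure: two simple spans XY and YZ with a hinge at Y.
Rotations at Y on the released spans (each span's end-slope, ×1/EI):
  span XY: UDL 12: wL³/(24EI) = 32/EI
  span YZ: triangular load, peak 22.2: 7w₀L³/(360EI) = 148.1/EI
  relative rotation θ_0 = (32 + 148.1)/EI = 180.1/EI
A unit hogging moment at Y produces rotation L₁/(3EI) + L₂/(3EI) = 3.667/EI.
Slope continuity at Y: θ_0 = M_Y·3.667/EI, so M_Y = 180.1/3.667 = 49.11 kN·m (hogging).

M_Y = 49.11 kN·m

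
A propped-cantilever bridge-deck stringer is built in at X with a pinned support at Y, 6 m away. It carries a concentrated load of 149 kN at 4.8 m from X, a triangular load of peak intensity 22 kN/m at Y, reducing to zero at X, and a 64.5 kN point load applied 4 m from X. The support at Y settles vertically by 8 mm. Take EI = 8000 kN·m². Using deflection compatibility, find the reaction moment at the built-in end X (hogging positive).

Choose R_Y as the redundant. The primary structure is the cantilever fixed at X.
Free-end deflection of the primary structure under the applied loading (downward +):
  point load 149 at a = 4.8: Pa²(3L − a)/(6EI) = 7553/EI
  triangular load, peak 22 at the free end: 11w₀L⁴/(120EI) = 2614/EI
  point load 64.5 at a = 4: Pa²(3L − a)/(6EI) = 2408/EI
  δ_0 = 12574/EI
Flexibility coefficient — unit upward force at Y: δ_{YY} = L³/(3EI) = 72/EI.
With EI = 8000 kN·m²: δ_0 = 1.5718 m and δ_{YY} = 0.009 m/kN.
Compatibility — the beam at Y must follow the support down by 0.008 m: δ_0 − R_Y·δ_{YY} = 0.008, so R_Y = (1.5718 − 0.008)/0.009 = 173.8 kN.
Moment equilibrium about X: M_X = Σ(load moments about X) − R_Y·L = 1237 − 173.8×6 = 194.7 kN·m.

M_X = 194.7 kN·m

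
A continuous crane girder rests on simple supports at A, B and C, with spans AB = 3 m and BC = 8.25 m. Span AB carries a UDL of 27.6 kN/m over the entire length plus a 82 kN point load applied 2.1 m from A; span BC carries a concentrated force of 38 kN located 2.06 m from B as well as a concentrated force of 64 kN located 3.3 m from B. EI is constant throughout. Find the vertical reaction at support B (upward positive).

R_B = 225.7 kN

Release continuity at B by inserting a hinge; the redundant is the internal moment M_B. The primary structure is two simply-supported spans AB and BC.
Rotations at B on the released spans (each span's end-slope, ×1/EI):
  span AB: UDL 27.6: wL³/(24EI) = 31.05/EI
  span AB: point load 82 at a = 2.1: Pab(L + a)/(6LEI) = 43.91/EI
  span BC: point load 38 at a = 2.06: Pab(L + b)/(6LEI) = 141.4/EI
  span BC: point load 64 at a = 3.3: Pab(L + b)/(6LEI) = 278.8/EI
  relative rotation θ_0 = (74.96 + 420.1)/EI = 495.1/EI
A unit hogging moment at B produces rotation L₁/(3EI) + L₂/(3EI) = 3.75/EI.
Slope continuity at B: θ_0 = M_B·3.75/EI, so M_B = 495.1/3.75 = 132 kN·m (hogging).
Span AB, ΣM about A with M_B applied at B: R_B^{AB}·3 = 296.4 + 132, so R_B^{AB} = 142.8 kN and R_A = 164.8 − 142.8 = 21.99 kN.
Span BC, ΣM about C: R_B^{BC}·8.25 = 552 + 132, so R_B^{BC} = 82.91 kN and R_C = 102 − 82.91 = 19.09 kN.
R_B = 142.8 + 82.91 = 225.7 kN.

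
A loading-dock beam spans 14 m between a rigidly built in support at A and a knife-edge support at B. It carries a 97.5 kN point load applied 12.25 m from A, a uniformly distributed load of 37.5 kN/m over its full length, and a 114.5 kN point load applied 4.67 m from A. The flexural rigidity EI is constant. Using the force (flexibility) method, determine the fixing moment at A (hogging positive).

Choose R_B as the redundant. The primary structure is the cantilever fixed at A.
Deflection at B on the released cantilever, summing each load's contribution:
  point load 97.5 at a = 12.25: Pa²(3L − a)/(6EI) = 72546/EI
  UDL 37.5: wL⁴/(8EI) = 180075/EI
  point load 114.5 at a = 4.67: Pa²(3L − a)/(6EI) = 15536/EI
  δ_0 = 268157/EI
Flexibility coefficient — unit upward force at B: δ_{BB} = L³/(3EI) = 914.7/EI.
The prop prevents deflection at B: R_B = δ_0/δ_{BB} = 268157/914.7 = 293.2 kN.
Moment equilibrium about A: M_A = Σ(load moments about A) − R_B·L = 5404 − 293.2×14 = 1300 kN·m.

M_A = 1300 kN·m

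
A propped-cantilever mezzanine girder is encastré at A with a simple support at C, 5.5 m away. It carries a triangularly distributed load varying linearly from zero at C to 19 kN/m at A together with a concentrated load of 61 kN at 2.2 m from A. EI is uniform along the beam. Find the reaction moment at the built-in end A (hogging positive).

Release the roller at C. Primary structure: cantilever fixed at A.
Downward deflection at the released point C due to the loads:
  triangular load, peak 19 at the fixed end: w₀L⁴/(30EI) = 579.5/EI
  point load 61 at a = 2.2: Pa²(3L − a)/(6EI) = 703.7/EI
  δ_0 = 1283/EI
Flexibility coefficient — unit upward force at C: δ_{CC} = L³/(3EI) = 55.46/EI.
The prop prevents deflection at C: R_C = δ_0/δ_{CC} = 1283/55.46 = 23.14 kN.
Moment equilibrium about A: M_A = Σ(load moments about A) − R_C·L = 230 − 23.14×5.5 = 102.7 kN·m.

M_A = 102.7 kN·m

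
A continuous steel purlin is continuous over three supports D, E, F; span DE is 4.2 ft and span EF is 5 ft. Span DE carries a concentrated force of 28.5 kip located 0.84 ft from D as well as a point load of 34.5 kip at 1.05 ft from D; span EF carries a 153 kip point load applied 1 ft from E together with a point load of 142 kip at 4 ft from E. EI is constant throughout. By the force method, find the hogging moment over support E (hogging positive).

M_E = 109.9 kip·ft

Take M_E as the redundant. Released structure: two simple spans DE and EF with a hinge at E.
Discontinuity in slope at E on the released structure — sum the simple-span end rotations:
  span DE: point load 28.5 at a = 0.84: Pab(L + a)/(6LEI) = 16.09/EI
  span DE: point load 34.5 at a = 1.05: Pab(L + a)/(6LEI) = 23.77/EI
  span EF: point load 153 at a = 1: Pab(L + b)/(6LEI) = 183.6/EI
  span EF: point load 142 at a = 4: Pab(L + b)/(6LEI) = 113.6/EI
  relative rotation θ_0 = (39.86 + 297.2)/EI = 337.1/EI
A unit hogging moment at E produces rotation L₁/(3EI) + L₂/(3EI) = 3.067/EI.
Compatibility: M_E·(L₁+L₂)/(3EI) = θ_0, giving M_E = 109.9 kip·ft (hogging).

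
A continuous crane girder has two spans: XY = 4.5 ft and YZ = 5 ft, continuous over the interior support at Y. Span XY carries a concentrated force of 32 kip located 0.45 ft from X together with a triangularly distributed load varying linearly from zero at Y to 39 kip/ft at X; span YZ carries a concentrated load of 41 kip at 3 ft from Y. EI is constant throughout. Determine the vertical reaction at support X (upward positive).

Insert a hinge at Y; M_Y is the redundant, and each span becomes simply supported.
Discontinuity in slope at Y on the released structure — sum the simple-span end rotations:
  span XY: point load 32 at a = 0.45: Pab(L + a)/(6LEI) = 10.69/EI
  span XY: triangular load, peak 39: 7w₀L³/(360EI) = 69.1/EI
  span YZ: point load 41 at a = 3: Pab(L + b)/(6LEI) = 57.4/EI
  relative rotation θ_0 = (79.8 + 57.4)/EI = 137.2/EI
A unit hogging moment at Y produces rotation L₁/(3EI) + L₂/(3EI) = 3.167/EI.
Compatibility: M_Y·(L₁+L₂)/(3EI) = θ_0, giving M_Y = 43.32 kip·ft (hogging).
Span XY, ΣM about X with M_Y applied at Y: R_Y^{XY}·4.5 = 146 + 43.32, so R_Y^{XY} = 42.08 kip and R_X = 119.8 − 42.08 = 77.67 kip.

R_X = 77.67 kip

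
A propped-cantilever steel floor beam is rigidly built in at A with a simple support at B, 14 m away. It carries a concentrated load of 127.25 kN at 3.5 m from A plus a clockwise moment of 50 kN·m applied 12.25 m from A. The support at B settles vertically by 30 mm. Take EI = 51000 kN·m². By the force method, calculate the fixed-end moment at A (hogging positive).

Take the reaction at B as the redundant and release it; the primary structure is a cantilever fixed at A.
Free-end deflection of the primary structure under the applied loading (downward +):
  point load 127.25 at a = 3.5: Pa²(3L − a)/(6EI) = 10002/EI
  clockwise couple 50 at a = 12.25: M₀a(2L − a)/(2EI) = 4823/EI
  δ_0 = 14826/EI
Tip deflection under a unit load at B: L³/(3EI) = 914.7/EI.
With EI = 51000 kN·m²: δ_0 = 0.2907 m and δ_{BB} = 0.017935 m/kN.
Compatibility — the beam at B must follow the support down by 0.03 m: δ_0 − R_B·δ_{BB} = 0.03, so R_B = (0.2907 − 0.03)/0.017935 = 14.54 kN.
Moment equilibrium about A: M_A = Σ(load moments about A) − R_B·L = 495.4 − 14.54×14 = 291.9 kN·m.

M_A = 291.9 kN·m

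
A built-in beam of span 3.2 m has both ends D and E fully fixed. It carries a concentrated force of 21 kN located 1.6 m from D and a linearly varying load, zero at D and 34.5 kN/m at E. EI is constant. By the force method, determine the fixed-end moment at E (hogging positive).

Release both end moments; the primary structure is a simply-supported span DE with redundants M_D and M_E.
End rotations of the released simple span under the applied load (×1/EI):
  at D: point load 21 at a = 1.6: Pab(L + b)/(6LEI) = 13.44/EI
  at E: point load 21 at a = 1.6: Pab(L + a)/(6LEI) = 13.44/EI
  at D: triangular load, peak 34.5: 7w₀L³/(360EI) = 21.98/EI
  at E: triangular load, peak 34.5: w₀L³/(45EI) = 25.12/EI
  θ_D0 = 35.42/EI,  θ_E0 = 38.56/EI
Flexibility coefficients: a unit moment at one end gives L/(3EI) there and L/(6EI) at the far end, so f₁₁ = f₂₂ = 1.067/EI and f₁₂ = f₂₁ = 0.5333/EI.
Compatibility — zero rotation at each built-in end:
  1.067 M_D + 0.5333 M_E = 35.42
  0.5333 M_D + 1.067 M_E = 38.56
Solving the pair gives M_D = 20.18 kN·m and M_E = 26.06 kN·m (hogging).

M_E = 26.06 kN·m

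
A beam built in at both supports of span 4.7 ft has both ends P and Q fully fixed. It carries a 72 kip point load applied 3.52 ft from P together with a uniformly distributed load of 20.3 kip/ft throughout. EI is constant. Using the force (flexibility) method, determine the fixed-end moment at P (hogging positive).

M_P = 53.34 kip·ft

Release both end moments; the primary structure is a simply-supported span PQ with redundants M_P and M_Q.
On the primary (simply-supported) span, the end slopes from the loading are:
  at P: point load 72 at a = 3.52: Pab(L + b)/(6LEI) = 62.36/EI
  at Q: point load 72 at a = 3.52: Pab(L + a)/(6LEI) = 87.17/EI
  at P: UDL 20.3: wL³/(24EI) = 87.82/EI
  at Q: UDL 20.3: wL³/(24EI) = 87.82/EI
  θ_P0 = 150.2/EI,  θ_Q0 = 175/EI
Flexibility coefficients: a unit moment at one end gives L/(3EI) there and L/(6EI) at the far end, so f₁₁ = f₂₂ = 1.567/EI and f₁₂ = f₂₁ = 0.7833/EI.
Compatibility — zero rotation at each built-in end:
  1.567 M_P + 0.7833 M_Q = 150.2
  0.7833 M_P + 1.567 M_Q = 175
Solving the pair gives M_P = 53.34 kip·ft and M_Q = 85.02 kip·ft (hogging).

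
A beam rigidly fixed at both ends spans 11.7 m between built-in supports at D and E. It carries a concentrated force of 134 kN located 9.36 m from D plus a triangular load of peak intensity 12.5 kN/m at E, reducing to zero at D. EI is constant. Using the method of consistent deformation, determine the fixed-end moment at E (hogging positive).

M_E = 286.2 kN·m

Release both end moments; the primary structure is a simply-supported span DE with redundants M_D and M_E.
End rotations of the released simple span under the applied load (×1/EI):
  at D: point load 134 at a = 9.36: Pab(L + b)/(6LEI) = 587/EI
  at E: point load 134 at a = 9.36: Pab(L + a)/(6LEI) = 880.5/EI
  at D: triangular load, peak 12.5: 7w₀L³/(360EI) = 389.3/EI
  at E: triangular load, peak 12.5: w₀L³/(45EI) = 444.9/EI
  θ_D0 = 976.3/EI,  θ_E0 = 1325/EI
Flexibility coefficients: a unit moment at one end gives L/(3EI) there and L/(6EI) at the far end, so f₁₁ = f₂₂ = 3.9/EI and f₁₂ = f₂₁ = 1.95/EI.
Compatibility — zero rotation at each built-in end:
  3.9 M_D + 1.95 M_E = 976.3
  1.95 M_D + 3.9 M_E = 1325
Solving the pair gives M_D = 107.2 kN·m and M_E = 286.2 kN·m (hogging).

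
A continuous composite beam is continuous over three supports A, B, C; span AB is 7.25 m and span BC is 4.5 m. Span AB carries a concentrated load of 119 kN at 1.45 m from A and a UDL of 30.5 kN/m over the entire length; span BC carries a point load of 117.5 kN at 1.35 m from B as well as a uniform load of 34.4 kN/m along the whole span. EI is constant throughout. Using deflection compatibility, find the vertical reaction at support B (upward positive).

Release continuity at B by inserting a hinge; the redundant is the internal moment M_B. The primary structure is two simply-supported spans AB and BC.
Rotations at B on the released spans (each span's end-slope, ×1/EI):
  span AB: point load 119 at a = 1.45: Pab(L + a)/(6LEI) = 200.2/EI
  span AB: UDL 30.5: wL³/(24EI) = 484.3/EI
  span BC: point load 117.5 at a = 1.35: Pab(L + b)/(6LEI) = 141.6/EI
  span BC: UDL 34.4: wL³/(24EI) = 130.6/EI
  relative rotation θ_0 = (684.4 + 272.2)/EI = 956.6/EI
A unit hogging moment at B produces rotation L₁/(3EI) + L₂/(3EI) = 3.917/EI.
Slope continuity at B: θ_0 = M_B·3.917/EI, so M_B = 956.6/3.917 = 244.2 kN·m (hogging).
Span AB, ΣM about A with M_B applied at B: R_B^{AB}·7.25 = 974.1 + 244.2, so R_B^{AB} = 168.1 kN and R_A = 340.1 − 168.1 = 172.1 kN.
Span BC, ΣM about C: R_B^{BC}·4.5 = 718.4 + 244.2, so R_B^{BC} = 213.9 kN and R_C = 272.3 − 213.9 = 58.37 kN.
R_B = 168.1 + 213.9 = 382 kN.

R_B = 382 kN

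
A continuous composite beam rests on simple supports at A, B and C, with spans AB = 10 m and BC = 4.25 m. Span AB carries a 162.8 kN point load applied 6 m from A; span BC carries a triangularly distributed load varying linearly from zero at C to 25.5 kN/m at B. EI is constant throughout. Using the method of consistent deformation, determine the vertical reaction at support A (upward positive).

R_A = 42.27 kN

Insert a hinge at B; M_B is the redundant, and each span becomes simply supported.
End slopes at the hinge B, treating each span as simply supported:
  span AB: point load 162.8 at a = 6: Pab(L + a)/(6LEI) = 1042/EI
  span BC: triangular load, peak 25.5: w₀L³/(45EI) = 43.5/EI
  relative rotation θ_0 = (1042 + 43.5)/EI = 1085/EI
A unit hogging moment at B produces rotation L₁/(3EI) + L₂/(3EI) = 4.75/EI.
Compatibility: M_B·(L₁+L₂)/(3EI) = θ_0, giving M_B = 228.5 kN·m (hogging).
Span AB, ΣM about A with M_B applied at B: R_B^{AB}·10 = 976.8 + 228.5, so R_B^{AB} = 120.5 kN and R_A = 162.8 − 120.5 = 42.27 kN.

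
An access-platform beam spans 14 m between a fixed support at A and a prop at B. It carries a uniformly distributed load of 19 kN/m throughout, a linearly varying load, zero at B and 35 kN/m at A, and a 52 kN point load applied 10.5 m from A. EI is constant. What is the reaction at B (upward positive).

R_B = 181.7 kN

Remove the prop at B; the released (primary) structure is a cantilever built in at A.
Downward deflection at the released point B due to the loads:
  UDL 19: wL⁴/(8EI) = 91238/EI
  triangular load, peak 35 at the fixed end: w₀L⁴/(30EI) = 44819/EI
  point load 52 at a = 10.5: Pa²(3L − a)/(6EI) = 30098/EI
  δ_0 = 166155/EI
Tip deflection under a unit load at B: L³/(3EI) = 914.7/EI.
Compatibility at B: δ_0 − R_B·δ_{BB} = 0, so R_B = 166155/914.7 = 181.7 kN.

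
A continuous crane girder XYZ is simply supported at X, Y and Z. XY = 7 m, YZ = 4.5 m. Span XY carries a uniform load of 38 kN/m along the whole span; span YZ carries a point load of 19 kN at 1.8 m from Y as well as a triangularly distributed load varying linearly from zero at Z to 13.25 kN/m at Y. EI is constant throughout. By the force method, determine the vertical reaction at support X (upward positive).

Release continuity at Y by inserting a hinge; the redundant is the internal moment M_Y. The primary structure is two simply-supported spans XY and YZ.
Rotations at Y on the released spans (each span's end-slope, ×1/EI):
  span XY: UDL 38: wL³/(24EI) = 543.1/EI
  span YZ: point load 19 at a = 1.8: Pab(L + b)/(6LEI) = 24.62/EI
  span YZ: triangular load, peak 13.25: w₀L³/(45EI) = 26.83/EI
  relative rotation θ_0 = (543.1 + 51.46)/EI = 594.5/EI
A unit hogging moment at Y produces rotation L₁/(3EI) + L₂/(3EI) = 3.833/EI.
Slope continuity at Y: θ_0 = M_Y·3.833/EI, so M_Y = 594.5/3.833 = 155.1 kN·m (hogging).
Span XY, ΣM about X with M_Y applied at Y: R_Y^{XY}·7 = 931 + 155.1, so R_Y^{XY} = 155.2 kN and R_X = 266 − 155.2 = 110.8 kN.

R_X = 110.8 kN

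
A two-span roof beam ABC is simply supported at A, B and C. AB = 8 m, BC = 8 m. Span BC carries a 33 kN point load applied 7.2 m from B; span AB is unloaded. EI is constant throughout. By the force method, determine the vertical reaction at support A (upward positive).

R_A = -0.8167 kN

Insert a hinge at B; M_B is the redundant, and each span becomes simply supported.
Discontinuity in slope at B on the released structure — sum the simple-span end rotations:
  span BC: point load 33 at a = 7.2: Pab(L + b)/(6LEI) = 34.85/EI
  relative rotation θ_0 = (0 + 34.85)/EI = 34.85/EI
A unit hogging moment at B produces rotation L₁/(3EI) + L₂/(3EI) = 5.333/EI.
Compatibility: M_B·(L₁+L₂)/(3EI) = θ_0, giving M_B = 6.534 kN·m (hogging).
Span AB, ΣM about A with M_B applied at B: R_B^{AB}·8 = 0 + 6.534, so R_B^{AB} = 0.8167 kN and R_A = 0 − 0.8167 = -0.8167 kN.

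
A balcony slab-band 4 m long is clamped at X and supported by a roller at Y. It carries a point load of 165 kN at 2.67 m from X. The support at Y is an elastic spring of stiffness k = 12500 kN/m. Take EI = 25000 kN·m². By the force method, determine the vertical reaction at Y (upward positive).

R_Y = 78.39 kN

Choose R_Y as the redundant. The primary structure is the cantilever fixed at X.
Primary-structure tip deflection at Y by superposition:
  point load 165 at a = 2.67: Pa²(3L − a)/(6EI) = 1829/EI
Tip deflection under a unit load at Y: L³/(3EI) = 21.33/EI.
With EI = 25000 kN·m²: δ_0 = 0.073164 m and δ_{YY} = 0.000853 m/kN.
Compatibility — the spring shortens by R_Y/k under the reaction it provides: δ_0 − R_Y·δ_{YY} = R_Y/k. With 1/k = 0.00008 m/kN, R_Y = δ_0 / (δ_{YY} + 1/k) = 0.073164 / (0.000853 + 0.00008) = 78.39 kN.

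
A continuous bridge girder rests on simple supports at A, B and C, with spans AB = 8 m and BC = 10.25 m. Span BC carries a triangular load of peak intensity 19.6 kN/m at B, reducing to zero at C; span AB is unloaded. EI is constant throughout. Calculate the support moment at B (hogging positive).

Release continuity at B by inserting a hinge; the redundant is the internal moment M_B. The primary structure is two simply-supported spans AB and BC.
Discontinuity in slope at B on the released structure — sum the simple-span end rotations:
  span BC: triangular load, peak 19.6: w₀L³/(45EI) = 469/EI
  relative rotation θ_0 = (0 + 469)/EI = 469/EI
A unit hogging moment at B produces rotation L₁/(3EI) + L₂/(3EI) = 6.083/EI.
Compatibility: M_B·(L₁+L₂)/(3EI) = θ_0, giving M_B = 77.1 kN·m (hogging).

M_B = 77.1 kN·m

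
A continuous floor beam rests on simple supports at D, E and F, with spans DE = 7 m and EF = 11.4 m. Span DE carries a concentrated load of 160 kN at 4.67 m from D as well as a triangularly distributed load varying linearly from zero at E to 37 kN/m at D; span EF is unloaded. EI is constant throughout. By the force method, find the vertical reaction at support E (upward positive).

Release continuity at E by inserting a hinge; the redundant is the internal moment M_E. The primary structure is two simply-supported spans DE and EF.
Rotations at E on the released spans (each span's end-slope, ×1/EI):
  span DE: point load 160 at a = 4.67: Pab(L + a)/(6LEI) = 483.7/EI
  span DE: triangular load, peak 37: 7w₀L³/(360EI) = 246.8/EI
  relative rotation θ_0 = (730.5 + 0)/EI = 730.5/EI
A unit hogging moment at E produces rotation L₁/(3EI) + L₂/(3EI) = 6.133/EI.
Compatibility: M_E·(L₁+L₂)/(3EI) = θ_0, giving M_E = 119.1 kN·m (hogging).
Span DE, ΣM about D with M_E applied at E: R_E^{DE}·7 = 1049 + 119.1, so R_E^{DE} = 166.9 kN and R_D = 289.5 − 166.9 = 122.6 kN.
Span EF, ΣM about F: R_E^{EF}·11.4 = 0 + 119.1, so R_E^{EF} = 10.45 kN and R_F = 0 − 10.45 = -10.45 kN.
R_E = 166.9 + 10.45 = 177.4 kN.

R_E = 177.4 kN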